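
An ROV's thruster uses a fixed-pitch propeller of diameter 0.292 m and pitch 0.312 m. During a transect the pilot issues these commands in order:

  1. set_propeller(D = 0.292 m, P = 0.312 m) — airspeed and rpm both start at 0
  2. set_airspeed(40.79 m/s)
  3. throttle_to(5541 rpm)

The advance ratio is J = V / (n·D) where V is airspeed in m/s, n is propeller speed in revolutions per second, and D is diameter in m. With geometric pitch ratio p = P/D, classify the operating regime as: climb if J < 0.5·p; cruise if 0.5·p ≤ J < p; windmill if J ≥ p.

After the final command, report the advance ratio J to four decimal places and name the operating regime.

J = 1.5126, regime = windmill

set_propeller: D = 0.292 m, P = 0.312 m (p = P/D = 1.068493); state ← (V=0, rpm=0)
set_airspeed(40.79): V ← 40.79 m/s
throttle_to(5541): rpm ← 5541
final state: V = 40.79 m/s, rpm = 5541 → n = rpm/60 = 92.350000 rev/s
J = V / (n·D) = 40.79 / (92.350000 × 0.292) = 1.512634
regime bands: climb J<0.5342 | cruise [0.5342, 1.0685) | windmill J≥1.0685
J = 1.5126 → windmill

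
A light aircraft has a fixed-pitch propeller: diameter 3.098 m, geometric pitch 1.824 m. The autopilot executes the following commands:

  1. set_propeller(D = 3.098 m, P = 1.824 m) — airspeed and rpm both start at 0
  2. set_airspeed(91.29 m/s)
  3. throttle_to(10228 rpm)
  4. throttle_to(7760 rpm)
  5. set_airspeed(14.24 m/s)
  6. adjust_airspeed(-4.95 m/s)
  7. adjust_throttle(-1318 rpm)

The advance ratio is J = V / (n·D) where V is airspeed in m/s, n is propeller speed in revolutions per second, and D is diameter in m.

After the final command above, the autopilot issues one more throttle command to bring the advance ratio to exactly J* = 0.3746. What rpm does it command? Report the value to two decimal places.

set_propeller: D = 3.098 m, P = 1.824 m (p = P/D = 0.588767); state ← (V=0, rpm=0)
set_airspeed(91.29): V ← 91.29 m/s
throttle_to(10228): rpm ← 10228
throttle_to(7760): rpm ← 7760
set_airspeed(14.24): V ← 14.24 m/s
adjust_airspeed(-4.95): V ← 14.24 -4.95 = 9.29 m/s
adjust_throttle(-1318): rpm ← 7760 -1318 = 6442
final state: V = 9.29 m/s, rpm = 6442 → n = rpm/60 = 107.366667 rev/s
target J* = 0.3746; solve J* = V/(n·D) for n: n = V/(J*·D) = 9.29/(0.3746 × 3.098) = 8.005096 rev/s
rpm = 60·n = 480.305741

rpm = 480.31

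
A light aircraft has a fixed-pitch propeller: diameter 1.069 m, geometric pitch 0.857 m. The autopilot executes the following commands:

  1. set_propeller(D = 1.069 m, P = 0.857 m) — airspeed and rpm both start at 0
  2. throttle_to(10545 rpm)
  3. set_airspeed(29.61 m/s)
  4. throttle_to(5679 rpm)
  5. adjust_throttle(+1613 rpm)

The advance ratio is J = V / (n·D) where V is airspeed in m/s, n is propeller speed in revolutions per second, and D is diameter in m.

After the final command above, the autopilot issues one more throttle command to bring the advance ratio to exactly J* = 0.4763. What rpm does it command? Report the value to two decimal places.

rpm = 3489.24

set_propeller: D = 1.069 m, P = 0.857 m (p = P/D = 0.801684); state ← (V=0, rpm=0)
throttle_to(10545): rpm ← 10545
set_airspeed(29.61): V ← 29.61 m/s
throttle_to(5679): rpm ← 5679
adjust_throttle(+1613): rpm ← 5679 +1613 = 7292
final state: V = 29.61 m/s, rpm = 7292 → n = rpm/60 = 121.533333 rev/s
target J* = 0.4763; solve J* = V/(n·D) for n: n = V/(J*·D) = 29.61/(0.4763 × 1.069) = 58.154071 rev/s
rpm = 60·n = 3489.244247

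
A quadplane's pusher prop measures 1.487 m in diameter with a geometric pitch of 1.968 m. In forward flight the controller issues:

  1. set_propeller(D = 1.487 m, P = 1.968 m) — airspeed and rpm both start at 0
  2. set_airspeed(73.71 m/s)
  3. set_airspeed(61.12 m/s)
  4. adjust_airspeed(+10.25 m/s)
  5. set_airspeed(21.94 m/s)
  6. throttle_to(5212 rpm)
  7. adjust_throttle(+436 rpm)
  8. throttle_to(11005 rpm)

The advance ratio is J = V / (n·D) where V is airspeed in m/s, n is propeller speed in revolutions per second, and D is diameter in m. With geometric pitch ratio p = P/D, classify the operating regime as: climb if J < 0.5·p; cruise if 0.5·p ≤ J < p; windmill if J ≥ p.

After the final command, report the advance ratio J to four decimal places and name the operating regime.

J = 0.0804, regime = climb

set_propeller: D = 1.487 m, P = 1.968 m (p = P/D = 1.323470); state ← (V=0, rpm=0)
set_airspeed(73.71): V ← 73.71 m/s
set_airspeed(61.12): V ← 61.12 m/s
adjust_airspeed(+10.25): V ← 61.12 +10.25 = 71.37 m/s
set_airspeed(21.94): V ← 21.94 m/s
throttle_to(5212): rpm ← 5212
adjust_throttle(+436): rpm ← 5212 +436 = 5648
throttle_to(11005): rpm ← 11005
final state: V = 21.94 m/s, rpm = 11005 → n = rpm/60 = 183.416667 rev/s
J = V / (n·D) = 21.94 / (183.416667 × 1.487) = 0.080443
regime bands: climb J<0.6617 | cruise [0.6617, 1.3235) | windmill J≥1.3235
J = 0.0804 → climb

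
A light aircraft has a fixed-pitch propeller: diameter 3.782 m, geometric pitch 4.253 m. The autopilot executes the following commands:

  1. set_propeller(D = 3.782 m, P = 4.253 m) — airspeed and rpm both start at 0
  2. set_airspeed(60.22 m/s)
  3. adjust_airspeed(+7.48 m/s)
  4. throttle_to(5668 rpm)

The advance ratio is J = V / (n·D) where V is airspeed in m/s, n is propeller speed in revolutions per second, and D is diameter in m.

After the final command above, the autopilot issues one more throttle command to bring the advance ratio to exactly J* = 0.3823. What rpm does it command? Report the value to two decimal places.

rpm = 2809.40

set_propeller: D = 3.782 m, P = 4.253 m (p = P/D = 1.124537); state ← (V=0, rpm=0)
set_airspeed(60.22): V ← 60.22 m/s
adjust_airspeed(+7.48): V ← 60.22 +7.48 = 67.7 m/s
throttle_to(5668): rpm ← 5668
final state: V = 67.7 m/s, rpm = 5668 → n = rpm/60 = 94.466667 rev/s
target J* = 0.3823; solve J* = V/(n·D) for n: n = V/(J*·D) = 67.7/(0.3823 × 3.782) = 46.823389 rev/s
rpm = 60·n = 2809.403354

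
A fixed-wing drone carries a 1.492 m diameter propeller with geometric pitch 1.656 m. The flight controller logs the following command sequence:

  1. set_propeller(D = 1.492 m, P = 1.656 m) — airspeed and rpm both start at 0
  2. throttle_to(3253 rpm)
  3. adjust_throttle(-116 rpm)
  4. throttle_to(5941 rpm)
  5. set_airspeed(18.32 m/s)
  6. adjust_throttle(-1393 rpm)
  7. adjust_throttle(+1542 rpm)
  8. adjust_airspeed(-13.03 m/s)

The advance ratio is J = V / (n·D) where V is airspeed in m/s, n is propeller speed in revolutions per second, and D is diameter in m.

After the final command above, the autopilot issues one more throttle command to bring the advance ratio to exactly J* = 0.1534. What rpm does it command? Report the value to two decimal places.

rpm = 1386.80

set_propeller: D = 1.492 m, P = 1.656 m (p = P/D = 1.109920); state ← (V=0, rpm=0)
throttle_to(3253): rpm ← 3253
adjust_throttle(-116): rpm ← 3253 -116 = 3137
throttle_to(5941): rpm ← 5941
set_airspeed(18.32): V ← 18.32 m/s
adjust_throttle(-1393): rpm ← 5941 -1393 = 4548
adjust_throttle(+1542): rpm ← 4548 +1542 = 6090
adjust_airspeed(-13.03): V ← 18.32 -13.03 = 5.29 m/s
final state: V = 5.29 m/s, rpm = 6090 → n = rpm/60 = 101.500000 rev/s
target J* = 0.1534; solve J* = V/(n·D) for n: n = V/(J*·D) = 5.29/(0.1534 × 1.492) = 23.113275 rev/s
rpm = 60·n = 1386.796509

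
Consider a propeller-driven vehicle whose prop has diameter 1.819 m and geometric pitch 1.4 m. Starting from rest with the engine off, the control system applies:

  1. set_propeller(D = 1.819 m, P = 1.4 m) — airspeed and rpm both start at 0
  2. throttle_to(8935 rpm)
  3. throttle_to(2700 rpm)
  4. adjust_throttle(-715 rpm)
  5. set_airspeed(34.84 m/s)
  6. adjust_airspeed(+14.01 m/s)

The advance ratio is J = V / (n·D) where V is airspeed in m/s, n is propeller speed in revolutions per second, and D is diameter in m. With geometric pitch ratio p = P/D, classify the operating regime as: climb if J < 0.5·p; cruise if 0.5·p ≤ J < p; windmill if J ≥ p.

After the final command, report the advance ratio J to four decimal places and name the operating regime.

J = 0.8118, regime = windmill

set_propeller: D = 1.819 m, P = 1.4 m (p = P/D = 0.769654); state ← (V=0, rpm=0)
throttle_to(8935): rpm ← 8935
throttle_to(2700): rpm ← 2700
adjust_throttle(-715): rpm ← 2700 -715 = 1985
set_airspeed(34.84): V ← 34.84 m/s
adjust_airspeed(+14.01): V ← 34.84 +14.01 = 48.85 m/s
final state: V = 48.85 m/s, rpm = 1985 → n = rpm/60 = 33.083333 rev/s
J = V / (n·D) = 48.85 / (33.083333 × 1.819) = 0.811751
regime bands: climb J<0.3848 | cruise [0.3848, 0.7697) | windmill J≥0.7697
J = 0.8118 → windmill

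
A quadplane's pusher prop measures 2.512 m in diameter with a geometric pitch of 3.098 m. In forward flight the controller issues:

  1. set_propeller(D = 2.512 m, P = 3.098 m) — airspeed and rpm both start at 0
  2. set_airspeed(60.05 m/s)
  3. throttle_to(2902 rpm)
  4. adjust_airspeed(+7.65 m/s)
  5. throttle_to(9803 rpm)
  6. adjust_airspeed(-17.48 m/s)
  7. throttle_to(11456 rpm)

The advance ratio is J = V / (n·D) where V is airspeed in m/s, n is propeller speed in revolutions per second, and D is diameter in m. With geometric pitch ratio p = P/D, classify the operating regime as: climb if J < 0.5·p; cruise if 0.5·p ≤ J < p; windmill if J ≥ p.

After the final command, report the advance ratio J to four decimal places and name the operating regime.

set_propeller: D = 2.512 m, P = 3.098 m (p = P/D = 1.233280); state ← (V=0, rpm=0)
set_airspeed(60.05): V ← 60.05 m/s
throttle_to(2902): rpm ← 2902
adjust_airspeed(+7.65): V ← 60.05 +7.65 = 67.7 m/s
throttle_to(9803): rpm ← 9803
adjust_airspeed(-17.48): V ← 67.7 -17.48 = 50.22 m/s
throttle_to(11456): rpm ← 11456
final state: V = 50.22 m/s, rpm = 11456 → n = rpm/60 = 190.933333 rev/s
J = V / (n·D) = 50.22 / (190.933333 × 2.512) = 0.104707
regime bands: climb J<0.6166 | cruise [0.6166, 1.2333) | windmill J≥1.2333
J = 0.1047 → climb

J = 0.1047, regime = climb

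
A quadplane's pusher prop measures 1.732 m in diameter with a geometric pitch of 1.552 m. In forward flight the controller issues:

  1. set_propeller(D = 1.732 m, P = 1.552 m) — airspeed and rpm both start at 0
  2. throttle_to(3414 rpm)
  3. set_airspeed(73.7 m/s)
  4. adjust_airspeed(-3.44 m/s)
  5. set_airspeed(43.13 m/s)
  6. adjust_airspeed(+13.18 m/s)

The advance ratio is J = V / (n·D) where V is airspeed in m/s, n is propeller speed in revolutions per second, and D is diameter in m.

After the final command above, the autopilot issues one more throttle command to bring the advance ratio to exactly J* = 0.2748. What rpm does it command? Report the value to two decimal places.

set_propeller: D = 1.732 m, P = 1.552 m (p = P/D = 0.896074); state ← (V=0, rpm=0)
throttle_to(3414): rpm ← 3414
set_airspeed(73.7): V ← 73.7 m/s
adjust_airspeed(-3.44): V ← 73.7 -3.44 = 70.26 m/s
set_airspeed(43.13): V ← 43.13 m/s
adjust_airspeed(+13.18): V ← 43.13 +13.18 = 56.31 m/s
final state: V = 56.31 m/s, rpm = 3414 → n = rpm/60 = 56.900000 rev/s
target J* = 0.2748; solve J* = V/(n·D) for n: n = V/(J*·D) = 56.31/(0.2748 × 1.732) = 118.309852 rev/s
rpm = 60·n = 7098.591123

rpm = 7098.59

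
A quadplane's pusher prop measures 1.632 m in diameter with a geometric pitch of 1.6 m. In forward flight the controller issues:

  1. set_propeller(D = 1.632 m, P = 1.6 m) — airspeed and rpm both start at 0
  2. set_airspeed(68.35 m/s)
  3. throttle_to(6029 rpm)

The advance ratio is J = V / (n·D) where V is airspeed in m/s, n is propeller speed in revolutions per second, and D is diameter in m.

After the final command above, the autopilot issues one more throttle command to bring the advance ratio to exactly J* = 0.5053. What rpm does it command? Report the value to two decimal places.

rpm = 4973.02

set_propeller: D = 1.632 m, P = 1.6 m (p = P/D = 0.980392); state ← (V=0, rpm=0)
set_airspeed(68.35): V ← 68.35 m/s
throttle_to(6029): rpm ← 6029
final state: V = 68.35 m/s, rpm = 6029 → n = rpm/60 = 100.483333 rev/s
target J* = 0.5053; solve J* = V/(n·D) for n: n = V/(J*·D) = 68.35/(0.5053 × 1.632) = 82.883688 rev/s
rpm = 60·n = 4973.021269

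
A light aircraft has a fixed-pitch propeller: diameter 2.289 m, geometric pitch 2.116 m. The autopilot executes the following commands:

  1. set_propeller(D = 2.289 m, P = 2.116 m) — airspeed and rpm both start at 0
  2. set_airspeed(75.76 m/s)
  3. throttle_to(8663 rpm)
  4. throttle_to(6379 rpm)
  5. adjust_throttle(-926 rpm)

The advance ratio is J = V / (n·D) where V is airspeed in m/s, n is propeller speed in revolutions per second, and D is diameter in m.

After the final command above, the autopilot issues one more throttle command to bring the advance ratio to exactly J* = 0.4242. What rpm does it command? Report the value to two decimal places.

set_propeller: D = 2.289 m, P = 2.116 m (p = P/D = 0.924421); state ← (V=0, rpm=0)
set_airspeed(75.76): V ← 75.76 m/s
throttle_to(8663): rpm ← 8663
throttle_to(6379): rpm ← 6379
adjust_throttle(-926): rpm ← 6379 -926 = 5453
final state: V = 75.76 m/s, rpm = 5453 → n = rpm/60 = 90.883333 rev/s
target J* = 0.4242; solve J* = V/(n·D) for n: n = V/(J*·D) = 75.76/(0.4242 × 2.289) = 78.023155 rev/s
rpm = 60·n = 4681.389315

rpm = 4681.39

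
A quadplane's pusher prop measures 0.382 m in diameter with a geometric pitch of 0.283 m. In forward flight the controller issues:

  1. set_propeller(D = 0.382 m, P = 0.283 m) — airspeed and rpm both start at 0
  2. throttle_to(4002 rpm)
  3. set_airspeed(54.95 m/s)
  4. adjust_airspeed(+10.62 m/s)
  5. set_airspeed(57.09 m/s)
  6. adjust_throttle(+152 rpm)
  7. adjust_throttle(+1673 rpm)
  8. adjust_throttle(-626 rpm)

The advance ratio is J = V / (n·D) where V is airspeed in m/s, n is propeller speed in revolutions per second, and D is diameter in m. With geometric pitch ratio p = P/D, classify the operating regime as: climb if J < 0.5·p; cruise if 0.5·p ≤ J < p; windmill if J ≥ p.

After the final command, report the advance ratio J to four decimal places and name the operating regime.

J = 1.7241, regime = windmill

set_propeller: D = 0.382 m, P = 0.283 m (p = P/D = 0.740838); state ← (V=0, rpm=0)
throttle_to(4002): rpm ← 4002
set_airspeed(54.95): V ← 54.95 m/s
adjust_airspeed(+10.62): V ← 54.95 +10.62 = 65.57 m/s
set_airspeed(57.09): V ← 57.09 m/s
adjust_throttle(+152): rpm ← 4002 +152 = 4154
adjust_throttle(+1673): rpm ← 4154 +1673 = 5827
adjust_throttle(-626): rpm ← 5827 -626 = 5201
final state: V = 57.09 m/s, rpm = 5201 → n = rpm/60 = 86.683333 rev/s
J = V / (n·D) = 57.09 / (86.683333 × 0.382) = 1.724095
regime bands: climb J<0.3704 | cruise [0.3704, 0.7408) | windmill J≥0.7408
J = 1.7241 → windmill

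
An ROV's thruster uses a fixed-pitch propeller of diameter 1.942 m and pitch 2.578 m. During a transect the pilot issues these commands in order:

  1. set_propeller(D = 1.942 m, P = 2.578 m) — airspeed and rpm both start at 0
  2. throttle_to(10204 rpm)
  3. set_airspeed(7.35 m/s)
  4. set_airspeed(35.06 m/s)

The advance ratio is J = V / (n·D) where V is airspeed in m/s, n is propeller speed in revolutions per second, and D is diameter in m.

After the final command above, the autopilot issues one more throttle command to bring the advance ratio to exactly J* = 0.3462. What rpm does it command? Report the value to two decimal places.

rpm = 3128.87

set_propeller: D = 1.942 m, P = 2.578 m (p = P/D = 1.327497); state ← (V=0, rpm=0)
throttle_to(10204): rpm ← 10204
set_airspeed(7.35): V ← 7.35 m/s
set_airspeed(35.06): V ← 35.06 m/s
final state: V = 35.06 m/s, rpm = 10204 → n = rpm/60 = 170.066667 rev/s
target J* = 0.3462; solve J* = V/(n·D) for n: n = V/(J*·D) = 35.06/(0.3462 × 1.942) = 52.147756 rev/s
rpm = 60·n = 3128.865345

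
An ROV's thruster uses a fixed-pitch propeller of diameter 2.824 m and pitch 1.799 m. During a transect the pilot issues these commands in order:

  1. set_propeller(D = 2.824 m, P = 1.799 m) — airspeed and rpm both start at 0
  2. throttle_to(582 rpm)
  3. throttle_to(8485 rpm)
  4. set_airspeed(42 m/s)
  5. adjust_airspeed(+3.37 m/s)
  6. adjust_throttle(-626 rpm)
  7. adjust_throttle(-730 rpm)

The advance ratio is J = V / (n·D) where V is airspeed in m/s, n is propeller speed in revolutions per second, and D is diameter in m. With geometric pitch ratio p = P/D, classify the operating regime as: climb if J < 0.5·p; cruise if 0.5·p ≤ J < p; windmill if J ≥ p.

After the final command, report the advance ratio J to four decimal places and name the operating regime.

J = 0.1352, regime = climb

set_propeller: D = 2.824 m, P = 1.799 m (p = P/D = 0.637040); state ← (V=0, rpm=0)
throttle_to(582): rpm ← 582
throttle_to(8485): rpm ← 8485
set_airspeed(42): V ← 42 m/s
adjust_airspeed(+3.37): V ← 42 +3.37 = 45.37 m/s
adjust_throttle(-626): rpm ← 8485 -626 = 7859
adjust_throttle(-730): rpm ← 7859 -730 = 7129
final state: V = 45.37 m/s, rpm = 7129 → n = rpm/60 = 118.816667 rev/s
J = V / (n·D) = 45.37 / (118.816667 × 2.824) = 0.135216
regime bands: climb J<0.3185 | cruise [0.3185, 0.6370) | windmill J≥0.6370
J = 0.1352 → climb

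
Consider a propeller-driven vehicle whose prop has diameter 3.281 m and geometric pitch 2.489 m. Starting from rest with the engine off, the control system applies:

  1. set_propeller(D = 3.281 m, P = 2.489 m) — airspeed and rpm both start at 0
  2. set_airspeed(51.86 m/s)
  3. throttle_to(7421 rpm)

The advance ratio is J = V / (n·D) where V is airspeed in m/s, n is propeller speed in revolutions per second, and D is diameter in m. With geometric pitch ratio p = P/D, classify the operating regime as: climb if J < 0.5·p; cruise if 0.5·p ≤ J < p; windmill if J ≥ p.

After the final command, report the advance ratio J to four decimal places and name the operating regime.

J = 0.1278, regime = climb

set_propeller: D = 3.281 m, P = 2.489 m (p = P/D = 0.758610); state ← (V=0, rpm=0)
set_airspeed(51.86): V ← 51.86 m/s
throttle_to(7421): rpm ← 7421
final state: V = 51.86 m/s, rpm = 7421 → n = rpm/60 = 123.683333 rev/s
J = V / (n·D) = 51.86 / (123.683333 × 3.281) = 0.127795
regime bands: climb J<0.3793 | cruise [0.3793, 0.7586) | windmill J≥0.7586
J = 0.1278 → climb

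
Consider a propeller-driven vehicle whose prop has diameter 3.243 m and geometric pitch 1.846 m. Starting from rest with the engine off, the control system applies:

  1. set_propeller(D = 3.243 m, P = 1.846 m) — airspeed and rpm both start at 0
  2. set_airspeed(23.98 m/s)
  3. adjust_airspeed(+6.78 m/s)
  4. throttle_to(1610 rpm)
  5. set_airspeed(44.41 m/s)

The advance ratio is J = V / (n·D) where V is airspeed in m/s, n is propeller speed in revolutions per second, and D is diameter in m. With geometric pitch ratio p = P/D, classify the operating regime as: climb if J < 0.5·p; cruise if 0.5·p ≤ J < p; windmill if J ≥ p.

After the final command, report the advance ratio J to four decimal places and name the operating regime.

set_propeller: D = 3.243 m, P = 1.846 m (p = P/D = 0.569226); state ← (V=0, rpm=0)
set_airspeed(23.98): V ← 23.98 m/s
adjust_airspeed(+6.78): V ← 23.98 +6.78 = 30.76 m/s
throttle_to(1610): rpm ← 1610
set_airspeed(44.41): V ← 44.41 m/s
final state: V = 44.41 m/s, rpm = 1610 → n = rpm/60 = 26.833333 rev/s
J = V / (n·D) = 44.41 / (26.833333 × 3.243) = 0.510340
regime bands: climb J<0.2846 | cruise [0.2846, 0.5692) | windmill J≥0.5692
J = 0.5103 → cruise

J = 0.5103, regime = cruise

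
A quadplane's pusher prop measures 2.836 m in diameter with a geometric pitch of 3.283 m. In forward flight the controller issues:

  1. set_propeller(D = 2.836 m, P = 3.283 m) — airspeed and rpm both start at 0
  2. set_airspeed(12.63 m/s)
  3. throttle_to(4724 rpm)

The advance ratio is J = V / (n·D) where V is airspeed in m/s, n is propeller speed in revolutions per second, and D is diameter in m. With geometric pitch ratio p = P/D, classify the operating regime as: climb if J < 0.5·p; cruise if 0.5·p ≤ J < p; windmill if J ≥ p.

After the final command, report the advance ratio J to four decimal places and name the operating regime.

set_propeller: D = 2.836 m, P = 3.283 m (p = P/D = 1.157616); state ← (V=0, rpm=0)
set_airspeed(12.63): V ← 12.63 m/s
throttle_to(4724): rpm ← 4724
final state: V = 12.63 m/s, rpm = 4724 → n = rpm/60 = 78.733333 rev/s
J = V / (n·D) = 12.63 / (78.733333 × 2.836) = 0.056564
regime bands: climb J<0.5788 | cruise [0.5788, 1.1576) | windmill J≥1.1576
J = 0.0566 → climb

J = 0.0566, regime = climb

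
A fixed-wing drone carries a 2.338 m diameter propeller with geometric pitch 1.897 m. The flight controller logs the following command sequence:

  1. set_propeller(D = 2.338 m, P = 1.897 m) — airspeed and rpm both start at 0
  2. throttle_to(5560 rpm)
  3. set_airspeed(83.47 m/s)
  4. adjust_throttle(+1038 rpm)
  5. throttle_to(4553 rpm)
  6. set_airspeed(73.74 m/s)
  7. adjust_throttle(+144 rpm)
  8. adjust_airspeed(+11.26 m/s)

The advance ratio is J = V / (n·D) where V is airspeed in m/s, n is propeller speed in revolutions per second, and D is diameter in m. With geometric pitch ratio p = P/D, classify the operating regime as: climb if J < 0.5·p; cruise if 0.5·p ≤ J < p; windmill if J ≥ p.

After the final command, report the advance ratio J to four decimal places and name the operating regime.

set_propeller: D = 2.338 m, P = 1.897 m (p = P/D = 0.811377); state ← (V=0, rpm=0)
throttle_to(5560): rpm ← 5560
set_airspeed(83.47): V ← 83.47 m/s
adjust_throttle(+1038): rpm ← 5560 +1038 = 6598
throttle_to(4553): rpm ← 4553
set_airspeed(73.74): V ← 73.74 m/s
adjust_throttle(+144): rpm ← 4553 +144 = 4697
adjust_airspeed(+11.26): V ← 73.74 +11.26 = 85 m/s
final state: V = 85 m/s, rpm = 4697 → n = rpm/60 = 78.283333 rev/s
J = V / (n·D) = 85 / (78.283333 × 2.338) = 0.464414
regime bands: climb J<0.4057 | cruise [0.4057, 0.8114) | windmill J≥0.8114
J = 0.4644 → cruise

J = 0.4644, regime = cruise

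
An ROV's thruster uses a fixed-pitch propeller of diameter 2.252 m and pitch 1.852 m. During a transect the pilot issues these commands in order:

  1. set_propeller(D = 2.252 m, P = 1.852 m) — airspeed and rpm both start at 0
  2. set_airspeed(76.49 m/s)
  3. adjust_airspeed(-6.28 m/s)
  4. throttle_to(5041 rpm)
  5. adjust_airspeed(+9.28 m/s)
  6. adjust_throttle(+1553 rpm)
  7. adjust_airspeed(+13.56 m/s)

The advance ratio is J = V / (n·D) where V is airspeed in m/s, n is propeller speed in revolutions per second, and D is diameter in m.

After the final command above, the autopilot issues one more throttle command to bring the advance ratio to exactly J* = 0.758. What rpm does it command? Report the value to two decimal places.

set_propeller: D = 2.252 m, P = 1.852 m (p = P/D = 0.822380); state ← (V=0, rpm=0)
set_airspeed(76.49): V ← 76.49 m/s
adjust_airspeed(-6.28): V ← 76.49 -6.28 = 70.21 m/s
throttle_to(5041): rpm ← 5041
adjust_airspeed(+9.28): V ← 70.21 +9.28 = 79.49 m/s
adjust_throttle(+1553): rpm ← 5041 +1553 = 6594
adjust_airspeed(+13.56): V ← 79.49 +13.56 = 93.05 m/s
final state: V = 93.05 m/s, rpm = 6594 → n = rpm/60 = 109.900000 rev/s
target J* = 0.758; solve J* = V/(n·D) for n: n = V/(J*·D) = 93.05/(0.758 × 2.252) = 54.510327 rev/s
rpm = 60·n = 3270.619608

rpm = 3270.62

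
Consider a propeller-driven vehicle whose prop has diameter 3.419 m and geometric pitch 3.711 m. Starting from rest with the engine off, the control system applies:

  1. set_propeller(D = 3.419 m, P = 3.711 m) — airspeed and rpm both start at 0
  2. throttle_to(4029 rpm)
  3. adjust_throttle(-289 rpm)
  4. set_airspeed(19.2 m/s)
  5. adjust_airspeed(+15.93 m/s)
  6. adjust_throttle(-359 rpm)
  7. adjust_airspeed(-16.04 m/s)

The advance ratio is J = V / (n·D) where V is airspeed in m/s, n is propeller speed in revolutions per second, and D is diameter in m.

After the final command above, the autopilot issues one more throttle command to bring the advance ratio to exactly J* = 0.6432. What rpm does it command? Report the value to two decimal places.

set_propeller: D = 3.419 m, P = 3.711 m (p = P/D = 1.085405); state ← (V=0, rpm=0)
throttle_to(4029): rpm ← 4029
adjust_throttle(-289): rpm ← 4029 -289 = 3740
set_airspeed(19.2): V ← 19.2 m/s
adjust_airspeed(+15.93): V ← 19.2 +15.93 = 35.13 m/s
adjust_throttle(-359): rpm ← 3740 -359 = 3381
adjust_airspeed(-16.04): V ← 35.13 -16.04 = 19.09 m/s
final state: V = 19.09 m/s, rpm = 3381 → n = rpm/60 = 56.350000 rev/s
target J* = 0.6432; solve J* = V/(n·D) for n: n = V/(J*·D) = 19.09/(0.6432 × 3.419) = 8.680821 rev/s
rpm = 60·n = 520.849249

rpm = 520.85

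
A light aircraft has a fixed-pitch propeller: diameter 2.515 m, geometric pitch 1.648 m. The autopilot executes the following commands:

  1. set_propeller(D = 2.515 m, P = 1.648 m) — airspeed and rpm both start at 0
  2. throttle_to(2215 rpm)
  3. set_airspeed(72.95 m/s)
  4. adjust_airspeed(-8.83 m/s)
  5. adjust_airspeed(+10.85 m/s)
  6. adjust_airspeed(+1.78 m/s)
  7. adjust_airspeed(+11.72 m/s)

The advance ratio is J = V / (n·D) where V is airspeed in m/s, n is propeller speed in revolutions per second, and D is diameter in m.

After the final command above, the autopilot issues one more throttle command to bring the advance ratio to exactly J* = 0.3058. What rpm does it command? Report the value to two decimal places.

set_propeller: D = 2.515 m, P = 1.648 m (p = P/D = 0.655268); state ← (V=0, rpm=0)
throttle_to(2215): rpm ← 2215
set_airspeed(72.95): V ← 72.95 m/s
adjust_airspeed(-8.83): V ← 72.95 -8.83 = 64.12 m/s
adjust_airspeed(+10.85): V ← 64.12 +10.85 = 74.97 m/s
adjust_airspeed(+1.78): V ← 74.97 +1.78 = 76.75 m/s
adjust_airspeed(+11.72): V ← 76.75 +11.72 = 88.47 m/s
final state: V = 88.47 m/s, rpm = 2215 → n = rpm/60 = 36.916667 rev/s
target J* = 0.3058; solve J* = V/(n·D) for n: n = V/(J*·D) = 88.47/(0.3058 × 2.515) = 115.032500 rev/s
rpm = 60·n = 6901.949974

rpm = 6901.95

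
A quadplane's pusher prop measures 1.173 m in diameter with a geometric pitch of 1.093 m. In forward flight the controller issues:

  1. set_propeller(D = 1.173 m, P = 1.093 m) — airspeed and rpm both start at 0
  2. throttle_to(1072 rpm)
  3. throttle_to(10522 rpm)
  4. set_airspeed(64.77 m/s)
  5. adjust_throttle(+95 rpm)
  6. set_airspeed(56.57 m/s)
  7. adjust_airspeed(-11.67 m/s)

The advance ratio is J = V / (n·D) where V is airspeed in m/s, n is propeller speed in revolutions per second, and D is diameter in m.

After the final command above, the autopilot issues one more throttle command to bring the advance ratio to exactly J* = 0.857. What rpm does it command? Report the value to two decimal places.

set_propeller: D = 1.173 m, P = 1.093 m (p = P/D = 0.931799); state ← (V=0, rpm=0)
throttle_to(1072): rpm ← 1072
throttle_to(10522): rpm ← 10522
set_airspeed(64.77): V ← 64.77 m/s
adjust_throttle(+95): rpm ← 10522 +95 = 10617
set_airspeed(56.57): V ← 56.57 m/s
adjust_airspeed(-11.67): V ← 56.57 -11.67 = 44.9 m/s
final state: V = 44.9 m/s, rpm = 10617 → n = rpm/60 = 176.950000 rev/s
target J* = 0.857; solve J* = V/(n·D) for n: n = V/(J*·D) = 44.9/(0.857 × 1.173) = 44.665017 rev/s
rpm = 60·n = 2679.901041

rpm = 2679.90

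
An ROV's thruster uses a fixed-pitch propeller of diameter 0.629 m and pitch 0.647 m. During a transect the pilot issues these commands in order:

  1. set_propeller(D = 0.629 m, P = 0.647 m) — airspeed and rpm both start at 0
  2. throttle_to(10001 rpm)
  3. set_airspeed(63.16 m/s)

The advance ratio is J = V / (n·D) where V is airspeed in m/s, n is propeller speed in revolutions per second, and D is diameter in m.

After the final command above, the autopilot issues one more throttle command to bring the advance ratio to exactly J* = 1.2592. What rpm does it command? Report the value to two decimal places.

set_propeller: D = 0.629 m, P = 0.647 m (p = P/D = 1.028617); state ← (V=0, rpm=0)
throttle_to(10001): rpm ← 10001
set_airspeed(63.16): V ← 63.16 m/s
final state: V = 63.16 m/s, rpm = 10001 → n = rpm/60 = 166.683333 rev/s
target J* = 1.2592; solve J* = V/(n·D) for n: n = V/(J*·D) = 63.16/(1.2592 × 0.629) = 79.743769 rev/s
rpm = 60·n = 4784.626169

rpm = 4784.63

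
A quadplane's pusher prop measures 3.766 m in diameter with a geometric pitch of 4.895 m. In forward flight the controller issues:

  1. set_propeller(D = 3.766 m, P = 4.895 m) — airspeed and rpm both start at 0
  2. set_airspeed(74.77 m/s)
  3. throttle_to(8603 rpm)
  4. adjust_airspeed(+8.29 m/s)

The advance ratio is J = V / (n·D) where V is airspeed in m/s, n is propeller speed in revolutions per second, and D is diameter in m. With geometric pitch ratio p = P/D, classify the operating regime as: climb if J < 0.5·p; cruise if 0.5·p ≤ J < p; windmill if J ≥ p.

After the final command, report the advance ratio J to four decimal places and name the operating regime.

J = 0.1538, regime = climb

set_propeller: D = 3.766 m, P = 4.895 m (p = P/D = 1.299788); state ← (V=0, rpm=0)
set_airspeed(74.77): V ← 74.77 m/s
throttle_to(8603): rpm ← 8603
adjust_airspeed(+8.29): V ← 74.77 +8.29 = 83.06 m/s
final state: V = 83.06 m/s, rpm = 8603 → n = rpm/60 = 143.383333 rev/s
J = V / (n·D) = 83.06 / (143.383333 × 3.766) = 0.153820
regime bands: climb J<0.6499 | cruise [0.6499, 1.2998) | windmill J≥1.2998
J = 0.1538 → climb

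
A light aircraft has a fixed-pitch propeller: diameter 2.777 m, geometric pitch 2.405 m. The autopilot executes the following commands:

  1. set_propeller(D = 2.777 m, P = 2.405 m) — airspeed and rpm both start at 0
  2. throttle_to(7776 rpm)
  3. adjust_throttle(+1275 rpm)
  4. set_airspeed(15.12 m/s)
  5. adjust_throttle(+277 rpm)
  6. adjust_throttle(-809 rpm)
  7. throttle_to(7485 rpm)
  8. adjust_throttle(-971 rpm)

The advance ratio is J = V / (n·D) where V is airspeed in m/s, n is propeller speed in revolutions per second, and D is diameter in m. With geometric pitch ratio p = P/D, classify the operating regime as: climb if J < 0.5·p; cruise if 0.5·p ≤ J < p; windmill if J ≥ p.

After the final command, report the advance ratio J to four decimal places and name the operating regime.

set_propeller: D = 2.777 m, P = 2.405 m (p = P/D = 0.866042); state ← (V=0, rpm=0)
throttle_to(7776): rpm ← 7776
adjust_throttle(+1275): rpm ← 7776 +1275 = 9051
set_airspeed(15.12): V ← 15.12 m/s
adjust_throttle(+277): rpm ← 9051 +277 = 9328
adjust_throttle(-809): rpm ← 9328 -809 = 8519
throttle_to(7485): rpm ← 7485
adjust_throttle(-971): rpm ← 7485 -971 = 6514
final state: V = 15.12 m/s, rpm = 6514 → n = rpm/60 = 108.566667 rev/s
J = V / (n·D) = 15.12 / (108.566667 × 2.777) = 0.050151
regime bands: climb J<0.4330 | cruise [0.4330, 0.8660) | windmill J≥0.8660
J = 0.0502 → climb

J = 0.0502, regime = climb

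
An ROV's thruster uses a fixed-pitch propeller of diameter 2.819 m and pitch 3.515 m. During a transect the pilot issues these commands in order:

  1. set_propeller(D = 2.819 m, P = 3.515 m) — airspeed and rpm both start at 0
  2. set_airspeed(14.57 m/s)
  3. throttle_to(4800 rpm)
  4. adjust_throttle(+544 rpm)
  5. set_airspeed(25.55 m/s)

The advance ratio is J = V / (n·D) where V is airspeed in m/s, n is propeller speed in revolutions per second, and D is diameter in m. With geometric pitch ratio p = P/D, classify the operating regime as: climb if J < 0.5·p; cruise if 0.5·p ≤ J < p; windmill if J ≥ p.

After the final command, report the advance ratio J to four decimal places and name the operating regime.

set_propeller: D = 2.819 m, P = 3.515 m (p = P/D = 1.246896); state ← (V=0, rpm=0)
set_airspeed(14.57): V ← 14.57 m/s
throttle_to(4800): rpm ← 4800
adjust_throttle(+544): rpm ← 4800 +544 = 5344
set_airspeed(25.55): V ← 25.55 m/s
final state: V = 25.55 m/s, rpm = 5344 → n = rpm/60 = 89.066667 rev/s
J = V / (n·D) = 25.55 / (89.066667 × 2.819) = 0.101761
regime bands: climb J<0.6234 | cruise [0.6234, 1.2469) | windmill J≥1.2469
J = 0.1018 → climb

J = 0.1018, regime = climb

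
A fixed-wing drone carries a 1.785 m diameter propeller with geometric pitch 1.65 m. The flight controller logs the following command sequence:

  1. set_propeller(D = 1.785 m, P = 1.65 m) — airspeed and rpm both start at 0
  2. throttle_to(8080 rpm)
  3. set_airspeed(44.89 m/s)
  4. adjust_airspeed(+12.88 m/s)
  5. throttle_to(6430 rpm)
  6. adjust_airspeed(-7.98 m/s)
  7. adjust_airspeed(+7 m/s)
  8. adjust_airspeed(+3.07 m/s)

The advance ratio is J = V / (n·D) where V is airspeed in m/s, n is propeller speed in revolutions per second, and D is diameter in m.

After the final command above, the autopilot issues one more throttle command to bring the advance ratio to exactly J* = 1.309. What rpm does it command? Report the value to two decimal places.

set_propeller: D = 1.785 m, P = 1.65 m (p = P/D = 0.924370); state ← (V=0, rpm=0)
throttle_to(8080): rpm ← 8080
set_airspeed(44.89): V ← 44.89 m/s
adjust_airspeed(+12.88): V ← 44.89 +12.88 = 57.77 m/s
throttle_to(6430): rpm ← 6430
adjust_airspeed(-7.98): V ← 57.77 -7.98 = 49.79 m/s
adjust_airspeed(+7): V ← 49.79 +7 = 56.79 m/s
adjust_airspeed(+3.07): V ← 56.79 +3.07 = 59.86 m/s
final state: V = 59.86 m/s, rpm = 6430 → n = rpm/60 = 107.166667 rev/s
target J* = 1.309; solve J* = V/(n·D) for n: n = V/(J*·D) = 59.86/(1.309 × 1.785) = 25.618804 rev/s
rpm = 60·n = 1537.128220

rpm = 1537.13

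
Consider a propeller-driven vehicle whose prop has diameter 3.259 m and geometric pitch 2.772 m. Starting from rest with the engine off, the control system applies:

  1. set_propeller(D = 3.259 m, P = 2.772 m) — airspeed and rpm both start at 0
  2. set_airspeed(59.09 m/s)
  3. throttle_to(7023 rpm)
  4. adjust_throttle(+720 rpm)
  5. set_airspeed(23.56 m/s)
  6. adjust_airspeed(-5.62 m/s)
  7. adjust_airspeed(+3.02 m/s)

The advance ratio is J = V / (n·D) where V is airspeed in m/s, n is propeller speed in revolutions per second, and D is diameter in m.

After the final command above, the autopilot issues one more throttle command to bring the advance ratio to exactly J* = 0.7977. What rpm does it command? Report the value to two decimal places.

set_propeller: D = 3.259 m, P = 2.772 m (p = P/D = 0.850568); state ← (V=0, rpm=0)
set_airspeed(59.09): V ← 59.09 m/s
throttle_to(7023): rpm ← 7023
adjust_throttle(+720): rpm ← 7023 +720 = 7743
set_airspeed(23.56): V ← 23.56 m/s
adjust_airspeed(-5.62): V ← 23.56 -5.62 = 17.94 m/s
adjust_airspeed(+3.02): V ← 17.94 +3.02 = 20.96 m/s
final state: V = 20.96 m/s, rpm = 7743 → n = rpm/60 = 129.050000 rev/s
target J* = 0.7977; solve J* = V/(n·D) for n: n = V/(J*·D) = 20.96/(0.7977 × 3.259) = 8.062455 rev/s
rpm = 60·n = 483.747325

rpm = 483.75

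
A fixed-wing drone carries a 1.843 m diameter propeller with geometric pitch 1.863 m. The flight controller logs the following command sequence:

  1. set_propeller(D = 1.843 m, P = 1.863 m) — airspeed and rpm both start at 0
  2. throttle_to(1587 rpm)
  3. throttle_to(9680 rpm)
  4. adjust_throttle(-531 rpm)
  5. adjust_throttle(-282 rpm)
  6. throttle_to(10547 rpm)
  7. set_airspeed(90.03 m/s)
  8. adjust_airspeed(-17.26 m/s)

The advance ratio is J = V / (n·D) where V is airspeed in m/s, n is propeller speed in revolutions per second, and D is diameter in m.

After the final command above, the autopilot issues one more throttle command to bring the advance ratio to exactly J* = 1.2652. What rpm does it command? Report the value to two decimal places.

rpm = 1872.49

set_propeller: D = 1.843 m, P = 1.863 m (p = P/D = 1.010852); state ← (V=0, rpm=0)
throttle_to(1587): rpm ← 1587
throttle_to(9680): rpm ← 9680
adjust_throttle(-531): rpm ← 9680 -531 = 9149
adjust_throttle(-282): rpm ← 9149 -282 = 8867
throttle_to(10547): rpm ← 10547
set_airspeed(90.03): V ← 90.03 m/s
adjust_airspeed(-17.26): V ← 90.03 -17.26 = 72.77 m/s
final state: V = 72.77 m/s, rpm = 10547 → n = rpm/60 = 175.783333 rev/s
target J* = 1.2652; solve J* = V/(n·D) for n: n = V/(J*·D) = 72.77/(1.2652 × 1.843) = 31.208138 rev/s
rpm = 60·n = 1872.488275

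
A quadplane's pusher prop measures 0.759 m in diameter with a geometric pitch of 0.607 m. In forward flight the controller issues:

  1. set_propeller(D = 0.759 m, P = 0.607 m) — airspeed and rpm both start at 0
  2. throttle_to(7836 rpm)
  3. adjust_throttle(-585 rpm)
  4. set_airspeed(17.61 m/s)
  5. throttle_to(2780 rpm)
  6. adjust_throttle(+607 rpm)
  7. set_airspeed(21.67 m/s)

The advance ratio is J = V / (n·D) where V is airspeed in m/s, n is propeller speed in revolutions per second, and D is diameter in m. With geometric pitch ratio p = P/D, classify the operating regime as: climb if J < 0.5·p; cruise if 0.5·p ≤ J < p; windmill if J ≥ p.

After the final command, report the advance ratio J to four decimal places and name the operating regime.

J = 0.5058, regime = cruise

set_propeller: D = 0.759 m, P = 0.607 m (p = P/D = 0.799736); state ← (V=0, rpm=0)
throttle_to(7836): rpm ← 7836
adjust_throttle(-585): rpm ← 7836 -585 = 7251
set_airspeed(17.61): V ← 17.61 m/s
throttle_to(2780): rpm ← 2780
adjust_throttle(+607): rpm ← 2780 +607 = 3387
set_airspeed(21.67): V ← 21.67 m/s
final state: V = 21.67 m/s, rpm = 3387 → n = rpm/60 = 56.450000 rev/s
J = V / (n·D) = 21.67 / (56.450000 × 0.759) = 0.505770
regime bands: climb J<0.3999 | cruise [0.3999, 0.7997) | windmill J≥0.7997
J = 0.5058 → cruise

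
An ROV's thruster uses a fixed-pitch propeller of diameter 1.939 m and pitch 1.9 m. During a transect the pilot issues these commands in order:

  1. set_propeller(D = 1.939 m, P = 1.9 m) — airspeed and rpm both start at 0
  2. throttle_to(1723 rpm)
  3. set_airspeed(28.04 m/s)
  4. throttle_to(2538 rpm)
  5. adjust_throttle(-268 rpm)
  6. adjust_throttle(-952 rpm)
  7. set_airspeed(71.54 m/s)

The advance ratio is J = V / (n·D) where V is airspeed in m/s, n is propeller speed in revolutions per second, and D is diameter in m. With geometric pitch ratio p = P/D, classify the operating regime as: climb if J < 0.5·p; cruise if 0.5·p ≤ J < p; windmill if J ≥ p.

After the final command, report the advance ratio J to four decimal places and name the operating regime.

set_propeller: D = 1.939 m, P = 1.9 m (p = P/D = 0.979887); state ← (V=0, rpm=0)
throttle_to(1723): rpm ← 1723
set_airspeed(28.04): V ← 28.04 m/s
throttle_to(2538): rpm ← 2538
adjust_throttle(-268): rpm ← 2538 -268 = 2270
adjust_throttle(-952): rpm ← 2270 -952 = 1318
set_airspeed(71.54): V ← 71.54 m/s
final state: V = 71.54 m/s, rpm = 1318 → n = rpm/60 = 21.966667 rev/s
J = V / (n·D) = 71.54 / (21.966667 × 1.939) = 1.679604
regime bands: climb J<0.4899 | cruise [0.4899, 0.9799) | windmill J≥0.9799
J = 1.6796 → windmill

J = 1.6796, regime = windmill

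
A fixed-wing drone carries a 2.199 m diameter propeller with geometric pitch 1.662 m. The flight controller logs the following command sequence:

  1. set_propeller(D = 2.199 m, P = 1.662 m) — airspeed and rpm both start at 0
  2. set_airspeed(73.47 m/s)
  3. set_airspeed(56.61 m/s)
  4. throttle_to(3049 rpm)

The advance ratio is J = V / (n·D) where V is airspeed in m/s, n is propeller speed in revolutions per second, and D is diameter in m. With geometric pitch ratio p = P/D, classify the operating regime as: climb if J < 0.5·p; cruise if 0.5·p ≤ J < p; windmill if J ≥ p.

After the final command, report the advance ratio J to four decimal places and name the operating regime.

J = 0.5066, regime = cruise

set_propeller: D = 2.199 m, P = 1.662 m (p = P/D = 0.755798); state ← (V=0, rpm=0)
set_airspeed(73.47): V ← 73.47 m/s
set_airspeed(56.61): V ← 56.61 m/s
throttle_to(3049): rpm ← 3049
final state: V = 56.61 m/s, rpm = 3049 → n = rpm/60 = 50.816667 rev/s
J = V / (n·D) = 56.61 / (50.816667 × 2.199) = 0.506596
regime bands: climb J<0.3779 | cruise [0.3779, 0.7558) | windmill J≥0.7558
J = 0.5066 → cruise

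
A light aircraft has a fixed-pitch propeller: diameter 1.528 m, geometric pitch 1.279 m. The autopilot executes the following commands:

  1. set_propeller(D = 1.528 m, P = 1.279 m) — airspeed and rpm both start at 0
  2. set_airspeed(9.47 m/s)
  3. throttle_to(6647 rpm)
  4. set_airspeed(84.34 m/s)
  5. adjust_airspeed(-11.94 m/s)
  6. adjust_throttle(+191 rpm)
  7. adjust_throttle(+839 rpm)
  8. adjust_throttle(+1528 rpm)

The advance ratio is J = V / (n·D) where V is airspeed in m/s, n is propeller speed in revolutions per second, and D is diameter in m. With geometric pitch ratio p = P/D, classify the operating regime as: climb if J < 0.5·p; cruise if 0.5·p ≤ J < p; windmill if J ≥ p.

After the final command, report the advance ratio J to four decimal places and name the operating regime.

set_propeller: D = 1.528 m, P = 1.279 m (p = P/D = 0.837042); state ← (V=0, rpm=0)
set_airspeed(9.47): V ← 9.47 m/s
throttle_to(6647): rpm ← 6647
set_airspeed(84.34): V ← 84.34 m/s
adjust_airspeed(-11.94): V ← 84.34 -11.94 = 72.4 m/s
adjust_throttle(+191): rpm ← 6647 +191 = 6838
adjust_throttle(+839): rpm ← 6838 +839 = 7677
adjust_throttle(+1528): rpm ← 7677 +1528 = 9205
final state: V = 72.4 m/s, rpm = 9205 → n = rpm/60 = 153.416667 rev/s
J = V / (n·D) = 72.4 / (153.416667 × 1.528) = 0.308846
regime bands: climb J<0.4185 | cruise [0.4185, 0.8370) | windmill J≥0.8370
J = 0.3088 → climb

J = 0.3088, regime = climb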